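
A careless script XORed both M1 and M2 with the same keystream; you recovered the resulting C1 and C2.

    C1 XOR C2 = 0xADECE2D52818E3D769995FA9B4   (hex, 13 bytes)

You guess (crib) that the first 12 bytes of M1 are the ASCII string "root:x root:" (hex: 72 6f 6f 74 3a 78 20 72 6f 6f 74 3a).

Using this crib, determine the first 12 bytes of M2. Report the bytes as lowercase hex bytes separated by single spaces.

df 83 8d a1 12 60 c3 a5 06 f6 2b 93

Since C1 ⊕ C2 = M1 ⊕ M2, XORing with the guessed M1 bytes yields the corresponding M2 bytes: M2 = (C1 ⊕ C2) ⊕ M1.
ad ^ 72 = df
ec ^ 6f = 83
e2 ^ 6f = 8d
d5 ^ 74 = a1
28 ^ 3a = 12
18 ^ 78 = 60
e3 ^ 20 = c3
d7 ^ 72 = a5
69 ^ 6f = 06
99 ^ 6f = f6
5f ^ 74 = 2b
a9 ^ 3a = 93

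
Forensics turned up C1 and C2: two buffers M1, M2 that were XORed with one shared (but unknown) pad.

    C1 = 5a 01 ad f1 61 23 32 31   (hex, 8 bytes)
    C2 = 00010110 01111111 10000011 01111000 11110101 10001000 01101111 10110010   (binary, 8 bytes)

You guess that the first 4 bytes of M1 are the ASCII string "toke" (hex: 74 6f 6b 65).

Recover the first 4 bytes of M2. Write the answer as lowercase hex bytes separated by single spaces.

First, C1 ⊕ C2 = (M1 ⊕ K) ⊕ (M2 ⊕ K) = M1 ⊕ M2, so the key drops out. Then M2 = (M1 ⊕ M2) ⊕ M1 over the first 4 bytes.
byte 0: (5a ^ 16) ^ 74 = 4c ^ 74 = 38
byte 1: (01 ^ 7f) ^ 6f = 7e ^ 6f = 11
byte 2: (ad ^ 83) ^ 6b = 2e ^ 6b = 45
byte 3: (f1 ^ 78) ^ 65 = 89 ^ 65 = ec

38 11 45 ec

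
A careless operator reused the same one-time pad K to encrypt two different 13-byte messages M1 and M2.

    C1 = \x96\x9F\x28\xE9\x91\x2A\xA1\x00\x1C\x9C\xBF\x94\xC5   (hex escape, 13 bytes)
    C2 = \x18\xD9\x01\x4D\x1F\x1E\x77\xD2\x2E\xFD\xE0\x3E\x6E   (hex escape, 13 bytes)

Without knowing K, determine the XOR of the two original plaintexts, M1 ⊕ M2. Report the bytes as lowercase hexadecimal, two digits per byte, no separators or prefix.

8e4629a48e34d6d232615faaab

C1 ⊕ C2 = (M1 ⊕ K) ⊕ (M2 ⊕ K) = M1 ⊕ M2 — the shared key cancels under XOR.
96 ^ 18 = 8e
9f ^ d9 = 46
28 ^ 01 = 29
e9 ^ 4d = a4
91 ^ 1f = 8e
2a ^ 1e = 34
a1 ^ 77 = d6
00 ^ d2 = d2
1c ^ 2e = 32
9c ^ fd = 61
bf ^ e0 = 5f
94 ^ 3e = aa
c5 ^ 6e = ab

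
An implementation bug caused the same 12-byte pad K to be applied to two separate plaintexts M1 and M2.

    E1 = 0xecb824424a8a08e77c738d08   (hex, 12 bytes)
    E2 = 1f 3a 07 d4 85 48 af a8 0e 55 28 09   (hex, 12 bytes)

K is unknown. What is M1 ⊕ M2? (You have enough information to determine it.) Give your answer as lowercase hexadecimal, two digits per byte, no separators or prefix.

E1 ⊕ E2 = (M1 ⊕ K) ⊕ (M2 ⊕ K) = M1 ⊕ M2 — the shared key cancels under XOR.
ec ⊕ 1f = f3
b8 ⊕ 3a = 82
24 ⊕ 07 = 23
42 ⊕ d4 = 96
4a ⊕ 85 = cf
8a ⊕ 48 = c2
08 ⊕ af = a7
e7 ⊕ a8 = 4f
7c ⊕ 0e = 72
73 ⊕ 55 = 26
8d ⊕ 28 = a5
08 ⊕ 09 = 01

f3822396cfc2a74f7226a501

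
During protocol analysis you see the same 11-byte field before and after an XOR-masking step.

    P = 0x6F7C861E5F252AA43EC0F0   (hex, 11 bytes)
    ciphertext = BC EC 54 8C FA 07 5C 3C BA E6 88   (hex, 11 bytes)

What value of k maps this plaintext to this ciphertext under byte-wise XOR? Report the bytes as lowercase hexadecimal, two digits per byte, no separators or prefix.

d390d292a5227698842678

Since ciphertext = P ⊕ k, XORing both sides with P gives k = P ⊕ ciphertext.
111 ^ 188 = 211
124 ^ 236 = 144
134 ^  84 = 210
 30 ^ 140 = 146
 95 ^ 250 = 165
 37 ^   7 =  34
 42 ^  92 = 118
164 ^  60 = 152
 62 ^ 186 = 132
192 ^ 230 =  38
240 ^ 136 = 120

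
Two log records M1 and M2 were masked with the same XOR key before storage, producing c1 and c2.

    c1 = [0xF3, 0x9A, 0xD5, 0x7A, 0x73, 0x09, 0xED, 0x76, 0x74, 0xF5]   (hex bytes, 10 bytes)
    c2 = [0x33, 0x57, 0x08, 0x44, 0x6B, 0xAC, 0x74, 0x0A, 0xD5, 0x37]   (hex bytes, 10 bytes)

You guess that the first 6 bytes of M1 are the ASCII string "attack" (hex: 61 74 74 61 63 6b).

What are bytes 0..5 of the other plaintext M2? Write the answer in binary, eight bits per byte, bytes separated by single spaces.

10100001 10111001 10101001 01011111 01111011 11001110

First, c1 ⊕ c2 = (M1 ⊕ K) ⊕ (M2 ⊕ K) = M1 ⊕ M2, so the key drops out. Then M2 = (M1 ⊕ M2) ⊕ M1 over the first 6 bytes.
byte 0: (f3 ⊕ 33) ⊕ 61 = c0 ⊕ 61 = a1
byte 1: (9a ⊕ 57) ⊕ 74 = cd ⊕ 74 = b9
byte 2: (d5 ⊕ 08) ⊕ 74 = dd ⊕ 74 = a9
byte 3: (7a ⊕ 44) ⊕ 61 = 3e ⊕ 61 = 5f
byte 4: (73 ⊕ 6b) ⊕ 63 = 18 ⊕ 63 = 7b
byte 5: (09 ⊕ ac) ⊕ 6b = a5 ⊕ 6b = ce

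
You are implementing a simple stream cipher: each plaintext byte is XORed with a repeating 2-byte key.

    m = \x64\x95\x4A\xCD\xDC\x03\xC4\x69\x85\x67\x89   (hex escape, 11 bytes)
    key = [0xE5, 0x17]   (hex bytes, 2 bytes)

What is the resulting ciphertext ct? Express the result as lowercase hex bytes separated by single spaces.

The 2-byte key repeats, so the effective keystream is e5 17 e5 17 e5 17 e5 17 e5 17 e5.
byte 0: 64 xor e5 = 81
byte 1: 95 xor 17 = 82
byte 2: 4a xor e5 = af
byte 3: cd xor 17 = da
byte 4: dc xor e5 = 39
byte 5: 03 xor 17 = 14
byte 6: c4 xor e5 = 21
byte 7: 69 xor 17 = 7e
byte 8: 85 xor e5 = 60
byte 9: 67 xor 17 = 70
byte 10: 89 xor e5 = 6c

81 82 af da 39 14 21 7e 60 70 6c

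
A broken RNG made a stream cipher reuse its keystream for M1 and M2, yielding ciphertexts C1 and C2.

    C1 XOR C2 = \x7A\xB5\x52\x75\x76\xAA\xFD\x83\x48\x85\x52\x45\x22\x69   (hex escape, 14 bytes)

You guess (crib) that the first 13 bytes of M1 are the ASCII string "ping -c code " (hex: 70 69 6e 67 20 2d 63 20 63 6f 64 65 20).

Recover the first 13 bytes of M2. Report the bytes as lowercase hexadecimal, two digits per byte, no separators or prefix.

Since C1 ⊕ C2 = M1 ⊕ M2, XORing with the guessed M1 bytes yields the corresponding M2 bytes: M2 = (C1 ⊕ C2) ⊕ M1.
byte 0: 01111010 XOR 01110000 = 00001010
byte 1: 10110101 XOR 01101001 = 11011100
byte 2: 01010010 XOR 01101110 = 00111100
byte 3: 01110101 XOR 01100111 = 00010010
byte 4: 01110110 XOR 00100000 = 01010110
byte 5: 10101010 XOR 00101101 = 10000111
byte 6: 11111101 XOR 01100011 = 10011110
byte 7: 10000011 XOR 00100000 = 10100011
byte 8: 01001000 XOR 01100011 = 00101011
byte 9: 10000101 XOR 01101111 = 11101010
byte 10: 01010010 XOR 01100100 = 00110110
byte 11: 01000101 XOR 01100101 = 00100000
byte 12: 00100010 XOR 00100000 = 00000010

0adc3c1256879ea32bea362002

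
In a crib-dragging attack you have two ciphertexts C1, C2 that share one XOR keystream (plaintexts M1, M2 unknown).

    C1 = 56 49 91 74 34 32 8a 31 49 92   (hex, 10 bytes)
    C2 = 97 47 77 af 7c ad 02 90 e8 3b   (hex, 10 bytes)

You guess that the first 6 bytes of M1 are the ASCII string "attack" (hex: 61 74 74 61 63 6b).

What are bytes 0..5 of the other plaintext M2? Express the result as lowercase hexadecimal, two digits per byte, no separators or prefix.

First, C1 ⊕ C2 = (M1 ⊕ K) ⊕ (M2 ⊕ K) = M1 ⊕ M2, so the key drops out. Then M2 = (M1 ⊕ M2) ⊕ M1 over the first 6 bytes.
byte 0: (56 xor 97) xor 61 = c1 xor 61 = a0
byte 1: (49 xor 47) xor 74 = 0e xor 74 = 7a
byte 2: (91 xor 77) xor 74 = e6 xor 74 = 92
byte 3: (74 xor af) xor 61 = db xor 61 = ba
byte 4: (34 xor 7c) xor 63 = 48 xor 63 = 2b
byte 5: (32 xor ad) xor 6b = 9f xor 6b = f4

a07a92ba2bf4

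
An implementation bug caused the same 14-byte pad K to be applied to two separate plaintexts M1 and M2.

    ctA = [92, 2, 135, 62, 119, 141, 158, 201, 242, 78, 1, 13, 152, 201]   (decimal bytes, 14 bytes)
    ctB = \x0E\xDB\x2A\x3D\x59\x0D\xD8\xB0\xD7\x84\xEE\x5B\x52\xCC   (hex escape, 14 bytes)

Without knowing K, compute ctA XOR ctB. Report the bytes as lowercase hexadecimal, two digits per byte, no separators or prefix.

52d9ad032e80467925caef56ca05

ctA ⊕ ctB = (M1 ⊕ K) ⊕ (M2 ⊕ K) = M1 ⊕ M2 — the shared key cancels under XOR.
01011100 xor 00001110 = 01010010
00000010 xor 11011011 = 11011001
10000111 xor 00101010 = 10101101
00111110 xor 00111101 = 00000011
01110111 xor 01011001 = 00101110
10001101 xor 00001101 = 10000000
10011110 xor 11011000 = 01000110
11001001 xor 10110000 = 01111001
11110010 xor 11010111 = 00100101
01001110 xor 10000100 = 11001010
00000001 xor 11101110 = 11101111
00001101 xor 01011011 = 01010110
10011000 xor 01010010 = 11001010
11001001 xor 11001100 = 00000101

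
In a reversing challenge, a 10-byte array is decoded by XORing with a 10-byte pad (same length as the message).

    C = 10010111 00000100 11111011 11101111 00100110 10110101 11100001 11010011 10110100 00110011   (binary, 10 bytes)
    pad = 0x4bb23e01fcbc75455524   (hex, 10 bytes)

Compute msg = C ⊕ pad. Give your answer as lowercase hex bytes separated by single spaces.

XOR is its own inverse, so applying the key byte-wise gives the result directly.
97 ^ 4b = dc
04 ^ b2 = b6
fb ^ 3e = c5
ef ^ 01 = ee
26 ^ fc = da
b5 ^ bc = 09
e1 ^ 75 = 94
d3 ^ 45 = 96
b4 ^ 55 = e1
33 ^ 24 = 17

dc b6 c5 ee da 09 94 96 e1 17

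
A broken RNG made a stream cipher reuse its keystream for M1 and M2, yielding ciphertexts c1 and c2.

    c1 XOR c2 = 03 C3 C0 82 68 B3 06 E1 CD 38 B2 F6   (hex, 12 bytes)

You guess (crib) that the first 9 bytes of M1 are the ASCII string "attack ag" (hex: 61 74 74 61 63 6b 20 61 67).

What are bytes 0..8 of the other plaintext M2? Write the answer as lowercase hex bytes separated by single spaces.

62 b7 b4 e3 0b d8 26 80 aa

Since c1 ⊕ c2 = M1 ⊕ M2, XORing with the guessed M1 bytes yields the corresponding M2 bytes: M2 = (c1 ⊕ c2) ⊕ M1.
03 XOR 61 = 62
c3 XOR 74 = b7
c0 XOR 74 = b4
82 XOR 61 = e3
68 XOR 63 = 0b
b3 XOR 6b = d8
06 XOR 20 = 26
e1 XOR 61 = 80
cd XOR 67 = aa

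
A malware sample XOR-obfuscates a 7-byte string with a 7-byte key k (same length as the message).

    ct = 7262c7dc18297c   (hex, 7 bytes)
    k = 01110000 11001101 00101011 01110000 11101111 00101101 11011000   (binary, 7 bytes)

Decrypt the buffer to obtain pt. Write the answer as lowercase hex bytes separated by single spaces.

02 af ec ac f7 04 a4

XOR is its own inverse, so applying the key byte-wise gives the result directly.
72 ^ 70 = 02
62 ^ cd = af
c7 ^ 2b = ec
dc ^ 70 = ac
18 ^ ef = f7
29 ^ 2d = 04
7c ^ d8 = a4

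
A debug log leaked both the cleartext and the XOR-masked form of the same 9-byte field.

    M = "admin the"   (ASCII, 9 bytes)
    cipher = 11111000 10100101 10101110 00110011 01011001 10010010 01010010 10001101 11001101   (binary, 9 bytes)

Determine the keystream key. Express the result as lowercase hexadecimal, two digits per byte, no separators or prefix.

99c1c35a37b226e5a8

Since cipher = M ⊕ key, XORing both sides with M gives key = M ⊕ cipher.
61 XOR f8 = 99
64 XOR a5 = c1
6d XOR ae = c3
69 XOR 33 = 5a
6e XOR 59 = 37
20 XOR 92 = b2
74 XOR 52 = 26
68 XOR 8d = e5
65 XOR cd = a8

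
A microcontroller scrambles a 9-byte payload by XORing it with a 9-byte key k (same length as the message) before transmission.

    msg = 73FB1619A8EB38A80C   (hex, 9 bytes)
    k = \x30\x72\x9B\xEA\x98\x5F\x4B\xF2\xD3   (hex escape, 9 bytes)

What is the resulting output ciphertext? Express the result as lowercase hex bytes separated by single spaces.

43 89 8d f3 30 b4 73 5a df

XOR is its own inverse, so applying the key byte-wise gives the result directly.
01110011 XOR 00110000 = 01000011
11111011 XOR 01110010 = 10001001
00010110 XOR 10011011 = 10001101
00011001 XOR 11101010 = 11110011
10101000 XOR 10011000 = 00110000
11101011 XOR 01011111 = 10110100
00111000 XOR 01001011 = 01110011
10101000 XOR 11110010 = 01011010
00001100 XOR 11010011 = 11011111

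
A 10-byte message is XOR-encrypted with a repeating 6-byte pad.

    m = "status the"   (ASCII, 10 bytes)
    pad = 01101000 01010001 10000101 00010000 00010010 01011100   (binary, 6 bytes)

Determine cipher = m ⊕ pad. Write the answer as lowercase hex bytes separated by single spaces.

The 6-byte key repeats, so the effective keystream is 68 51 85 10 12 5c 68 51 85 10.
byte 0: 115 XOR 104 =  27
byte 1: 116 XOR  81 =  37
byte 2:  97 XOR 133 = 228
byte 3: 116 XOR  16 = 100
byte 4: 117 XOR  18 = 103
byte 5: 115 XOR  92 =  47
byte 6:  32 XOR 104 =  72
byte 7: 116 XOR  81 =  37
byte 8: 104 XOR 133 = 237
byte 9: 101 XOR  16 = 117

1b 25 e4 64 67 2f 48 25 ed 75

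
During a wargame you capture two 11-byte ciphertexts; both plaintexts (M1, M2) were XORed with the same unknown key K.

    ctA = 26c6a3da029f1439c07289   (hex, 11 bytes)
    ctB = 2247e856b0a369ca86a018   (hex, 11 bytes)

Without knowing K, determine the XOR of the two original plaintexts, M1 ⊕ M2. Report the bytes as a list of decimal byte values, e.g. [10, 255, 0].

ctA ⊕ ctB = (M1 ⊕ K) ⊕ (M2 ⊕ K) = M1 ⊕ M2 — the shared key cancels under XOR.
byte 0: 26 xor 22 = 04
byte 1: c6 xor 47 = 81
byte 2: a3 xor e8 = 4b
byte 3: da xor 56 = 8c
byte 4: 02 xor b0 = b2
byte 5: 9f xor a3 = 3c
byte 6: 14 xor 69 = 7d
byte 7: 39 xor ca = f3
byte 8: c0 xor 86 = 46
byte 9: 72 xor a0 = d2
byte 10: 89 xor 18 = 91

[4, 129, 75, 140, 178, 60, 125, 243, 70, 210, 145]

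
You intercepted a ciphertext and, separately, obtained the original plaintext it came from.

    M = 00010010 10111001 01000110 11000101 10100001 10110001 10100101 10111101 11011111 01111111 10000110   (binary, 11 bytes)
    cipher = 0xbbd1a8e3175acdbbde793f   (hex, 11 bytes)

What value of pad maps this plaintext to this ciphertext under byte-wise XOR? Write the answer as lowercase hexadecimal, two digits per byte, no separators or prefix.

Since cipher = M ⊕ pad, XORing both sides with M gives pad = M ⊕ cipher.
00010010 ^ 10111011 = 10101001
10111001 ^ 11010001 = 01101000
01000110 ^ 10101000 = 11101110
11000101 ^ 11100011 = 00100110
10100001 ^ 00010111 = 10110110
10110001 ^ 01011010 = 11101011
10100101 ^ 11001101 = 01101000
10111101 ^ 10111011 = 00000110
11011111 ^ 11011110 = 00000001
01111111 ^ 01111001 = 00000110
10000110 ^ 00111111 = 10111001

a968ee26b6eb68060106b9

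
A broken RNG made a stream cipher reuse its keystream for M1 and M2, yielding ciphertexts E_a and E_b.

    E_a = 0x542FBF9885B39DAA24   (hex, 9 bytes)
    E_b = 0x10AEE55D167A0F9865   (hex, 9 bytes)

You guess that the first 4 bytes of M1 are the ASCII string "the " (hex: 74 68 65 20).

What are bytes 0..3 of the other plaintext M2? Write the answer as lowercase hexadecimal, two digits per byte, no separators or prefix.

30e93fe5

First, E_a ⊕ E_b = (M1 ⊕ K) ⊕ (M2 ⊕ K) = M1 ⊕ M2, so the key drops out. Then M2 = (M1 ⊕ M2) ⊕ M1 over the first 4 bytes.
byte 0: (54 ^ 10) ^ 74 = 44 ^ 74 = 30
byte 1: (2f ^ ae) ^ 68 = 81 ^ 68 = e9
byte 2: (bf ^ e5) ^ 65 = 5a ^ 65 = 3f
byte 3: (98 ^ 5d) ^ 20 = c5 ^ 20 = e5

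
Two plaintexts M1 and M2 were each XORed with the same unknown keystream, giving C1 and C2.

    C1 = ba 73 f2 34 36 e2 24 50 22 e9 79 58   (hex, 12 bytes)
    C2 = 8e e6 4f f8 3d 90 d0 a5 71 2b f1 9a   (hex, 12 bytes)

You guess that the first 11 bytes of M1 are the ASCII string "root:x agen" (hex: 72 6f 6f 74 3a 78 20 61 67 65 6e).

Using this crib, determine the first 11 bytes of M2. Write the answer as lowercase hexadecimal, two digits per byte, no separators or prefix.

First, C1 ⊕ C2 = (M1 ⊕ K) ⊕ (M2 ⊕ K) = M1 ⊕ M2, so the key drops out. Then M2 = (M1 ⊕ M2) ⊕ M1 over the first 11 bytes.
byte 0: (ba XOR 8e) XOR 72 = 34 XOR 72 = 46
byte 1: (73 XOR e6) XOR 6f = 95 XOR 6f = fa
byte 2: (f2 XOR 4f) XOR 6f = bd XOR 6f = d2
byte 3: (34 XOR f8) XOR 74 = cc XOR 74 = b8
byte 4: (36 XOR 3d) XOR 3a = 0b XOR 3a = 31
byte 5: (e2 XOR 90) XOR 78 = 72 XOR 78 = 0a
byte 6: (24 XOR d0) XOR 20 = f4 XOR 20 = d4
byte 7: (50 XOR a5) XOR 61 = f5 XOR 61 = 94
byte 8: (22 XOR 71) XOR 67 = 53 XOR 67 = 34
byte 9: (e9 XOR 2b) XOR 65 = c2 XOR 65 = a7
byte 10: (79 XOR f1) XOR 6e = 88 XOR 6e = e6

46fad2b8310ad49434a7e6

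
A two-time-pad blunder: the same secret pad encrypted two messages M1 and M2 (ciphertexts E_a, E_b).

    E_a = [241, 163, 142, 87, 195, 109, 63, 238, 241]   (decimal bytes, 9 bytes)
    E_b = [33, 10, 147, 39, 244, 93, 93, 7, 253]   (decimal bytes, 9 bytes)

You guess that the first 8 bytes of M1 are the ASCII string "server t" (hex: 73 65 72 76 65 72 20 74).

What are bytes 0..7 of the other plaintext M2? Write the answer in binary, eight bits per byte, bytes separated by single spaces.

10100011 11001100 01101111 00000110 01010010 01000010 01000010 10011101

First, E_a ⊕ E_b = (M1 ⊕ K) ⊕ (M2 ⊕ K) = M1 ⊕ M2, so the key drops out. Then M2 = (M1 ⊕ M2) ⊕ M1 over the first 8 bytes.
byte 0: (f1 xor 21) xor 73 = d0 xor 73 = a3
byte 1: (a3 xor 0a) xor 65 = a9 xor 65 = cc
byte 2: (8e xor 93) xor 72 = 1d xor 72 = 6f
byte 3: (57 xor 27) xor 76 = 70 xor 76 = 06
byte 4: (c3 xor f4) xor 65 = 37 xor 65 = 52
byte 5: (6d xor 5d) xor 72 = 30 xor 72 = 42
byte 6: (3f xor 5d) xor 20 = 62 xor 20 = 42
byte 7: (ee xor 07) xor 74 = e9 xor 74 = 9d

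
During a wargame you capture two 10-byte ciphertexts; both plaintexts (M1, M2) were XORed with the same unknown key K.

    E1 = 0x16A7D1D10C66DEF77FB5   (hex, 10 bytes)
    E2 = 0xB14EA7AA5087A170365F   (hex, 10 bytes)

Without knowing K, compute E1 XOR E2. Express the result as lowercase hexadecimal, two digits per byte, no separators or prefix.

E1 ⊕ E2 = (M1 ⊕ K) ⊕ (M2 ⊕ K) = M1 ⊕ M2 — the shared key cancels under XOR.
00010110 ^ 10110001 = 10100111
10100111 ^ 01001110 = 11101001
11010001 ^ 10100111 = 01110110
11010001 ^ 10101010 = 01111011
00001100 ^ 01010000 = 01011100
01100110 ^ 10000111 = 11100001
11011110 ^ 10100001 = 01111111
11110111 ^ 01110000 = 10000111
01111111 ^ 00110110 = 01001001
10110101 ^ 01011111 = 11101010

a7e9767b5ce17f8749ea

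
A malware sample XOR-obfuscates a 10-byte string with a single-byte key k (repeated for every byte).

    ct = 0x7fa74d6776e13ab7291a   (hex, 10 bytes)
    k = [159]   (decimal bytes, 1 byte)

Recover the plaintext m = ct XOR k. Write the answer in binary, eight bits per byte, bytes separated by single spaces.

The 1-byte key repeats, so the effective keystream is 9f 9f 9f 9f 9f 9f 9f 9f 9f 9f.
byte 0: 7f ⊕ 9f = e0
byte 1: a7 ⊕ 9f = 38
byte 2: 4d ⊕ 9f = d2
byte 3: 67 ⊕ 9f = f8
byte 4: 76 ⊕ 9f = e9
byte 5: e1 ⊕ 9f = 7e
byte 6: 3a ⊕ 9f = a5
byte 7: b7 ⊕ 9f = 28
byte 8: 29 ⊕ 9f = b6
byte 9: 1a ⊕ 9f = 85

11100000 00111000 11010010 11111000 11101001 01111110 10100101 00101000 10110110 10000101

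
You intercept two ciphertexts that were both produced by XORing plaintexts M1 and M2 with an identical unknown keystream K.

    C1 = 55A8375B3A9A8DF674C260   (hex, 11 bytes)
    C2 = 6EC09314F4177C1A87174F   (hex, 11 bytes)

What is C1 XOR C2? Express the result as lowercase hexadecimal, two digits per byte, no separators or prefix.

C1 ⊕ C2 = (M1 ⊕ K) ⊕ (M2 ⊕ K) = M1 ⊕ M2 — the shared key cancels under XOR.
55 ^ 6e = 3b
a8 ^ c0 = 68
37 ^ 93 = a4
5b ^ 14 = 4f
3a ^ f4 = ce
9a ^ 17 = 8d
8d ^ 7c = f1
f6 ^ 1a = ec
74 ^ 87 = f3
c2 ^ 17 = d5
60 ^ 4f = 2f

3b68a44fce8df1ecf3d52f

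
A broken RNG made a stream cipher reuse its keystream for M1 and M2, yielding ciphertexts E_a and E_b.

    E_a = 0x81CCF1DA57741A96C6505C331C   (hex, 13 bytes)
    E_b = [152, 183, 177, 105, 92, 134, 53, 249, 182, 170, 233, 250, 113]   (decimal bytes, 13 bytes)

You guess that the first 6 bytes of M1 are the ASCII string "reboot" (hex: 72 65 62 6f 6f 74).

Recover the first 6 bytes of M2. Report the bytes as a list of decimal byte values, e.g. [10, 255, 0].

First, E_a ⊕ E_b = (M1 ⊕ K) ⊕ (M2 ⊕ K) = M1 ⊕ M2, so the key drops out. Then M2 = (M1 ⊕ M2) ⊕ M1 over the first 6 bytes.
byte 0: (81 ^ 98) ^ 72 = 19 ^ 72 = 6b
byte 1: (cc ^ b7) ^ 65 = 7b ^ 65 = 1e
byte 2: (f1 ^ b1) ^ 62 = 40 ^ 62 = 22
byte 3: (da ^ 69) ^ 6f = b3 ^ 6f = dc
byte 4: (57 ^ 5c) ^ 6f = 0b ^ 6f = 64
byte 5: (74 ^ 86) ^ 74 = f2 ^ 74 = 86

[107, 30, 34, 220, 100, 134]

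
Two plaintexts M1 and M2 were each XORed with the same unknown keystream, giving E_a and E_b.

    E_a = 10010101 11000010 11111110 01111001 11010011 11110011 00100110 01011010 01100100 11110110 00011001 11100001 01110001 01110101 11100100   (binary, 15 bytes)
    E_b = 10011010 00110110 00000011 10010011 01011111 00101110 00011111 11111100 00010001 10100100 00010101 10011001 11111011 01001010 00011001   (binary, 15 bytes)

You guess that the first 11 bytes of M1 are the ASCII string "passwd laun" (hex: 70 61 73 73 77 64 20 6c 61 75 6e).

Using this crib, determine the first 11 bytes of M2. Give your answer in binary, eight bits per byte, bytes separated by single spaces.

First, E_a ⊕ E_b = (M1 ⊕ K) ⊕ (M2 ⊕ K) = M1 ⊕ M2, so the key drops out. Then M2 = (M1 ⊕ M2) ⊕ M1 over the first 11 bytes.
byte 0: (95 ^ 9a) ^ 70 = 0f ^ 70 = 7f
byte 1: (c2 ^ 36) ^ 61 = f4 ^ 61 = 95
byte 2: (fe ^ 03) ^ 73 = fd ^ 73 = 8e
byte 3: (79 ^ 93) ^ 73 = ea ^ 73 = 99
byte 4: (d3 ^ 5f) ^ 77 = 8c ^ 77 = fb
byte 5: (f3 ^ 2e) ^ 64 = dd ^ 64 = b9
byte 6: (26 ^ 1f) ^ 20 = 39 ^ 20 = 19
byte 7: (5a ^ fc) ^ 6c = a6 ^ 6c = ca
byte 8: (64 ^ 11) ^ 61 = 75 ^ 61 = 14
byte 9: (f6 ^ a4) ^ 75 = 52 ^ 75 = 27
byte 10: (19 ^ 15) ^ 6e = 0c ^ 6e = 62

01111111 10010101 10001110 10011001 11111011 10111001 00011001 11001010 00010100 00100111 01100010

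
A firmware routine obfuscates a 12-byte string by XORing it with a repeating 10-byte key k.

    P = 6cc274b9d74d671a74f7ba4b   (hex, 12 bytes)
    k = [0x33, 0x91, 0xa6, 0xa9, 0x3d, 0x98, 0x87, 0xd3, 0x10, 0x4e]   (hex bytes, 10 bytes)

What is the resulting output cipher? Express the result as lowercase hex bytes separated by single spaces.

The 10-byte key repeats, so the effective keystream is 33 91 a6 a9 3d 98 87 d3 10 4e 33 91.
byte 0: 6c xor 33 = 5f
byte 1: c2 xor 91 = 53
byte 2: 74 xor a6 = d2
byte 3: b9 xor a9 = 10
byte 4: d7 xor 3d = ea
byte 5: 4d xor 98 = d5
byte 6: 67 xor 87 = e0
byte 7: 1a xor d3 = c9
byte 8: 74 xor 10 = 64
byte 9: f7 xor 4e = b9
byte 10: ba xor 33 = 89
byte 11: 4b xor 91 = da

5f 53 d2 10 ea d5 e0 c9 64 b9 89 da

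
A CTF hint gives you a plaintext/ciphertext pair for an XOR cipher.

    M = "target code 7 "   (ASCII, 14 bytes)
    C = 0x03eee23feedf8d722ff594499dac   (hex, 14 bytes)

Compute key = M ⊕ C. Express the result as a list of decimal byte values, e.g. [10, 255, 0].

[119, 143, 144, 88, 139, 171, 173, 17, 64, 145, 241, 105, 170, 140]

Since C = M ⊕ key, XORing both sides with M gives key = M ⊕ C.
74 XOR 03 = 77
61 XOR ee = 8f
72 XOR e2 = 90
67 XOR 3f = 58
65 XOR ee = 8b
74 XOR df = ab
20 XOR 8d = ad
63 XOR 72 = 11
6f XOR 2f = 40
64 XOR f5 = 91
65 XOR 94 = f1
20 XOR 49 = 69
37 XOR 9d = aa
20 XOR ac = 8c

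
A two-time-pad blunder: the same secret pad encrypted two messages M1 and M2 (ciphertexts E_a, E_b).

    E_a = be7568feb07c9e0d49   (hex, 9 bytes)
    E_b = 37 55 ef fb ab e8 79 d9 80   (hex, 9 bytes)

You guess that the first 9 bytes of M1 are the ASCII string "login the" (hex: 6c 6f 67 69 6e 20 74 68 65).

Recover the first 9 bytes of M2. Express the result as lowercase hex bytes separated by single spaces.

First, E_a ⊕ E_b = (M1 ⊕ K) ⊕ (M2 ⊕ K) = M1 ⊕ M2, so the key drops out. Then M2 = (M1 ⊕ M2) ⊕ M1 over the first 9 bytes.
byte 0: (be ⊕ 37) ⊕ 6c = 89 ⊕ 6c = e5
byte 1: (75 ⊕ 55) ⊕ 6f = 20 ⊕ 6f = 4f
byte 2: (68 ⊕ ef) ⊕ 67 = 87 ⊕ 67 = e0
byte 3: (fe ⊕ fb) ⊕ 69 = 05 ⊕ 69 = 6c
byte 4: (b0 ⊕ ab) ⊕ 6e = 1b ⊕ 6e = 75
byte 5: (7c ⊕ e8) ⊕ 20 = 94 ⊕ 20 = b4
byte 6: (9e ⊕ 79) ⊕ 74 = e7 ⊕ 74 = 93
byte 7: (0d ⊕ d9) ⊕ 68 = d4 ⊕ 68 = bc
byte 8: (49 ⊕ 80) ⊕ 65 = c9 ⊕ 65 = ac

e5 4f e0 6c 75 b4 93 bc ac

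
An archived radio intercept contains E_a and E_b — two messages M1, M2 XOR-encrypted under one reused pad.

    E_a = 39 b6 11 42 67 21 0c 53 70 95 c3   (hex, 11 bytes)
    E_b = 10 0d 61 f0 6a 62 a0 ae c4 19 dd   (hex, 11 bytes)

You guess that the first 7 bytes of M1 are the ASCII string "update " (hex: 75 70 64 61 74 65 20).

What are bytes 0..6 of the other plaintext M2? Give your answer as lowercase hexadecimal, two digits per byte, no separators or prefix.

First, E_a ⊕ E_b = (M1 ⊕ K) ⊕ (M2 ⊕ K) = M1 ⊕ M2, so the key drops out. Then M2 = (M1 ⊕ M2) ⊕ M1 over the first 7 bytes.
byte 0: (39 ⊕ 10) ⊕ 75 = 29 ⊕ 75 = 5c
byte 1: (b6 ⊕ 0d) ⊕ 70 = bb ⊕ 70 = cb
byte 2: (11 ⊕ 61) ⊕ 64 = 70 ⊕ 64 = 14
byte 3: (42 ⊕ f0) ⊕ 61 = b2 ⊕ 61 = d3
byte 4: (67 ⊕ 6a) ⊕ 74 = 0d ⊕ 74 = 79
byte 5: (21 ⊕ 62) ⊕ 65 = 43 ⊕ 65 = 26
byte 6: (0c ⊕ a0) ⊕ 20 = ac ⊕ 20 = 8c

5ccb14d379268c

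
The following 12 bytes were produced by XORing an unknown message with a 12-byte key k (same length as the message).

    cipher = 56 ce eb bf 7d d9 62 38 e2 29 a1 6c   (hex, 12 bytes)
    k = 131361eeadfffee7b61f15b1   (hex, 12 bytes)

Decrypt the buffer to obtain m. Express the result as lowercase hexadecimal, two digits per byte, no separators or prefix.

56 xor 13 = 45
ce xor 13 = dd
eb xor 61 = 8a
bf xor ee = 51
7d xor ad = d0
d9 xor ff = 26
62 xor fe = 9c
38 xor e7 = df
e2 xor b6 = 54
29 xor 1f = 36
a1 xor 15 = b4
6c xor b1 = dd

45dd8a51d0269cdf5436b4dd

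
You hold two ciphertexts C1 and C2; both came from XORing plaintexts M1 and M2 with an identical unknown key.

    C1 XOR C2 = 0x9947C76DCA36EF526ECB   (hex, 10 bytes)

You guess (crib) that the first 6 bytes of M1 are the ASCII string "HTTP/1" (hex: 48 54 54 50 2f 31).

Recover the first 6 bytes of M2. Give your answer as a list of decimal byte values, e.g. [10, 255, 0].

[209, 19, 147, 61, 229, 7]

Since C1 ⊕ C2 = M1 ⊕ M2, XORing with the guessed M1 bytes yields the corresponding M2 bytes: M2 = (C1 ⊕ C2) ⊕ M1.
99 xor 48 = d1
47 xor 54 = 13
c7 xor 54 = 93
6d xor 50 = 3d
ca xor 2f = e5
36 xor 31 = 07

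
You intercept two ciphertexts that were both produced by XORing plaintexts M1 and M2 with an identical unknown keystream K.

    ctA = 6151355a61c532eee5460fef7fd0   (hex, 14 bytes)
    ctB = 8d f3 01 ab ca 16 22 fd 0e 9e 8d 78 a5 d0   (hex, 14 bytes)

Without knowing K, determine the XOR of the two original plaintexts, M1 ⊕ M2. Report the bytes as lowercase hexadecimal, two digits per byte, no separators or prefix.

eca234f1abd31013ebd88297da00

ctA ⊕ ctB = (M1 ⊕ K) ⊕ (M2 ⊕ K) = M1 ⊕ M2 — the shared key cancels under XOR.
61 ^ 8d = ec
51 ^ f3 = a2
35 ^ 01 = 34
5a ^ ab = f1
61 ^ ca = ab
c5 ^ 16 = d3
32 ^ 22 = 10
ee ^ fd = 13
e5 ^ 0e = eb
46 ^ 9e = d8
0f ^ 8d = 82
ef ^ 78 = 97
7f ^ a5 = da
d0 ^ d0 = 00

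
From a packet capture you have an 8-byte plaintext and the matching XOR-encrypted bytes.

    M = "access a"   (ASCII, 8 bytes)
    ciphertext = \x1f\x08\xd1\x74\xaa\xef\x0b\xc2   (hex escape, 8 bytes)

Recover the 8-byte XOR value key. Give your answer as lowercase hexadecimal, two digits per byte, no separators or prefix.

Since ciphertext = M ⊕ key, XORing both sides with M gives key = M ⊕ ciphertext.
61 ⊕ 1f = 7e
63 ⊕ 08 = 6b
63 ⊕ d1 = b2
65 ⊕ 74 = 11
73 ⊕ aa = d9
73 ⊕ ef = 9c
20 ⊕ 0b = 2b
61 ⊕ c2 = a3

7e6bb211d99c2ba3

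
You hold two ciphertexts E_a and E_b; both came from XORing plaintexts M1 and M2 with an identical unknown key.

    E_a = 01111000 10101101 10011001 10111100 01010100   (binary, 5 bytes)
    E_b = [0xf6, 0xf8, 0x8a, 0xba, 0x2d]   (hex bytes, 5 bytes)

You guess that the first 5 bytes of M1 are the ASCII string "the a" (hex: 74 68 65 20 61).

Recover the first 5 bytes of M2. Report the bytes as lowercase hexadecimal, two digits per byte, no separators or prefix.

fa3d762618

First, E_a ⊕ E_b = (M1 ⊕ K) ⊕ (M2 ⊕ K) = M1 ⊕ M2, so the key drops out. Then M2 = (M1 ⊕ M2) ⊕ M1 over the first 5 bytes.
byte 0: (78 xor f6) xor 74 = 8e xor 74 = fa
byte 1: (ad xor f8) xor 68 = 55 xor 68 = 3d
byte 2: (99 xor 8a) xor 65 = 13 xor 65 = 76
byte 3: (bc xor ba) xor 20 = 06 xor 20 = 26
byte 4: (54 xor 2d) xor 61 = 79 xor 61 = 18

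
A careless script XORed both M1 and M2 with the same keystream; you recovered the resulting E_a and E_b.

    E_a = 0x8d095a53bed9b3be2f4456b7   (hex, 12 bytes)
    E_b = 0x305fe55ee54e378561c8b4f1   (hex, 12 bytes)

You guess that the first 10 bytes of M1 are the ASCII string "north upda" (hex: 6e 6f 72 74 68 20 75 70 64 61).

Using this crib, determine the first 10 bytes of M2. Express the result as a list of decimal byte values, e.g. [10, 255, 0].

First, E_a ⊕ E_b = (M1 ⊕ K) ⊕ (M2 ⊕ K) = M1 ⊕ M2, so the key drops out. Then M2 = (M1 ⊕ M2) ⊕ M1 over the first 10 bytes.
byte 0: (8d ^ 30) ^ 6e = bd ^ 6e = d3
byte 1: (09 ^ 5f) ^ 6f = 56 ^ 6f = 39
byte 2: (5a ^ e5) ^ 72 = bf ^ 72 = cd
byte 3: (53 ^ 5e) ^ 74 = 0d ^ 74 = 79
byte 4: (be ^ e5) ^ 68 = 5b ^ 68 = 33
byte 5: (d9 ^ 4e) ^ 20 = 97 ^ 20 = b7
byte 6: (b3 ^ 37) ^ 75 = 84 ^ 75 = f1
byte 7: (be ^ 85) ^ 70 = 3b ^ 70 = 4b
byte 8: (2f ^ 61) ^ 64 = 4e ^ 64 = 2a
byte 9: (44 ^ c8) ^ 61 = 8c ^ 61 = ed

[211, 57, 205, 121, 51, 183, 241, 75, 42, 237]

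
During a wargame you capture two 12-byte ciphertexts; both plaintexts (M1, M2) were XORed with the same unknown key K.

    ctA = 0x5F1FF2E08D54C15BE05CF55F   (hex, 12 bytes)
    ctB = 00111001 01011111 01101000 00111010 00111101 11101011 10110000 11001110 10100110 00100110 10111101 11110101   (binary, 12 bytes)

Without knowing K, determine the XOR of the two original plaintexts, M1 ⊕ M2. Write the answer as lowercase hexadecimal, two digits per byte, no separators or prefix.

ctA ⊕ ctB = (M1 ⊕ K) ⊕ (M2 ⊕ K) = M1 ⊕ M2 — the shared key cancels under XOR.
5f ^ 39 = 66
1f ^ 5f = 40
f2 ^ 68 = 9a
e0 ^ 3a = da
8d ^ 3d = b0
54 ^ eb = bf
c1 ^ b0 = 71
5b ^ ce = 95
e0 ^ a6 = 46
5c ^ 26 = 7a
f5 ^ bd = 48
5f ^ f5 = aa

66409adab0bf7195467a48aa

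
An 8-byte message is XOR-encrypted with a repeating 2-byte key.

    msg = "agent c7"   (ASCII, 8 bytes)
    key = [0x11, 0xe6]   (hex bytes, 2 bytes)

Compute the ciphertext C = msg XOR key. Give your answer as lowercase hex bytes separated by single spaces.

70 81 74 88 65 c6 72 d1

The 2-byte key repeats, so the effective keystream is 11 e6 11 e6 11 e6 11 e6.
byte 0: 61 xor 11 = 70
byte 1: 67 xor e6 = 81
byte 2: 65 xor 11 = 74
byte 3: 6e xor e6 = 88
byte 4: 74 xor 11 = 65
byte 5: 20 xor e6 = c6
byte 6: 63 xor 11 = 72
byte 7: 37 xor e6 = d1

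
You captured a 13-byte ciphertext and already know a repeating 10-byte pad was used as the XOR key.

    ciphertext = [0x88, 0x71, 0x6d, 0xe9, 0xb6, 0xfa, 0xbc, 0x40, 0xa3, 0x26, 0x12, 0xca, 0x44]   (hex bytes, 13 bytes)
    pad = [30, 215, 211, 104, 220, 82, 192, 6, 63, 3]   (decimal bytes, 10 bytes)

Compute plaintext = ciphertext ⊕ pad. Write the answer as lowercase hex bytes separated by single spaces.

96 a6 be 81 6a a8 7c 46 9c 25 0c 1d 97

The 10-byte key repeats, so the effective keystream is 1e d7 d3 68 dc 52 c0 06 3f 03 1e d7 d3.
byte 0: 136 ^  30 = 150
byte 1: 113 ^ 215 = 166
byte 2: 109 ^ 211 = 190
byte 3: 233 ^ 104 = 129
byte 4: 182 ^ 220 = 106
byte 5: 250 ^  82 = 168
byte 6: 188 ^ 192 = 124
byte 7:  64 ^   6 =  70
byte 8: 163 ^  63 = 156
byte 9:  38 ^   3 =  37
byte 10:  18 ^  30 =  12
byte 11: 202 ^ 215 =  29
byte 12:  68 ^ 211 = 151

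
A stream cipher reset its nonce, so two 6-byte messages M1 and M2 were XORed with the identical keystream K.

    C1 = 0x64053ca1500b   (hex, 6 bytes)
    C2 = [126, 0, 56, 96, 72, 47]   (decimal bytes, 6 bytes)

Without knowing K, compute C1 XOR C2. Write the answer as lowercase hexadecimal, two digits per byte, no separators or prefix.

1a0504c11824

C1 ⊕ C2 = (M1 ⊕ K) ⊕ (M2 ⊕ K) = M1 ⊕ M2 — the shared key cancels under XOR.
64 XOR 7e = 1a
05 XOR 00 = 05
3c XOR 38 = 04
a1 XOR 60 = c1
50 XOR 48 = 18
0b XOR 2f = 24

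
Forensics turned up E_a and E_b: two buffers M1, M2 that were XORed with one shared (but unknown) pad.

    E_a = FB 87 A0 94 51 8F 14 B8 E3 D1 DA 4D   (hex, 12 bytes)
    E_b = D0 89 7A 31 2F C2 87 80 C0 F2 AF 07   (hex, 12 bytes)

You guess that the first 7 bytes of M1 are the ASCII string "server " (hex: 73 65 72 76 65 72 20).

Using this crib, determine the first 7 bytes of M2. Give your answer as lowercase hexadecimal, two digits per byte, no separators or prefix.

First, E_a ⊕ E_b = (M1 ⊕ K) ⊕ (M2 ⊕ K) = M1 ⊕ M2, so the key drops out. Then M2 = (M1 ⊕ M2) ⊕ M1 over the first 7 bytes.
byte 0: (fb xor d0) xor 73 = 2b xor 73 = 58
byte 1: (87 xor 89) xor 65 = 0e xor 65 = 6b
byte 2: (a0 xor 7a) xor 72 = da xor 72 = a8
byte 3: (94 xor 31) xor 76 = a5 xor 76 = d3
byte 4: (51 xor 2f) xor 65 = 7e xor 65 = 1b
byte 5: (8f xor c2) xor 72 = 4d xor 72 = 3f
byte 6: (14 xor 87) xor 20 = 93 xor 20 = b3

586ba8d31b3fb3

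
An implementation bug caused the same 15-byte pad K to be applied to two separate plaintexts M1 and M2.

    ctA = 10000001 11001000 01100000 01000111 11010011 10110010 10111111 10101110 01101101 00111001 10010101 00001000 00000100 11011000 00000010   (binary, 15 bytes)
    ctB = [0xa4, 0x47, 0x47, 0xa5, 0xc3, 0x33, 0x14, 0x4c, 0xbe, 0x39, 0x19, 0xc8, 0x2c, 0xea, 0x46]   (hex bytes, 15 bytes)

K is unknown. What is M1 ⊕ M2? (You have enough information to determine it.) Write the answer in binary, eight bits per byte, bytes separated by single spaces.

ctA ⊕ ctB = (M1 ⊕ K) ⊕ (M2 ⊕ K) = M1 ⊕ M2 — the shared key cancels under XOR.
byte 0: 129 ⊕ 164 =  37
byte 1: 200 ⊕  71 = 143
byte 2:  96 ⊕  71 =  39
byte 3:  71 ⊕ 165 = 226
byte 4: 211 ⊕ 195 =  16
byte 5: 178 ⊕  51 = 129
byte 6: 191 ⊕  20 = 171
byte 7: 174 ⊕  76 = 226
byte 8: 109 ⊕ 190 = 211
byte 9:  57 ⊕  57 =   0
byte 10: 149 ⊕  25 = 140
byte 11:   8 ⊕ 200 = 192
byte 12:   4 ⊕  44 =  40
byte 13: 216 ⊕ 234 =  50
byte 14:   2 ⊕  70 =  68

00100101 10001111 00100111 11100010 00010000 10000001 10101011 11100010 11010011 00000000 10001100 11000000 00101000 00110010 01000100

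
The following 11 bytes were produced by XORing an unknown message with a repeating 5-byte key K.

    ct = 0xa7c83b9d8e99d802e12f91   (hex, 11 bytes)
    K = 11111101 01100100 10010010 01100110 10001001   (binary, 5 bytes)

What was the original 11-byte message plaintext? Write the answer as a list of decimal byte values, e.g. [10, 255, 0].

[90, 172, 169, 251, 7, 100, 188, 144, 135, 166, 108]

The 5-byte key repeats, so the effective keystream is fd 64 92 66 89 fd 64 92 66 89 fd.
byte 0: 10100111 XOR 11111101 = 01011010
byte 1: 11001000 XOR 01100100 = 10101100
byte 2: 00111011 XOR 10010010 = 10101001
byte 3: 10011101 XOR 01100110 = 11111011
byte 4: 10001110 XOR 10001001 = 00000111
byte 5: 10011001 XOR 11111101 = 01100100
byte 6: 11011000 XOR 01100100 = 10111100
byte 7: 00000010 XOR 10010010 = 10010000
byte 8: 11100001 XOR 01100110 = 10000111
byte 9: 00101111 XOR 10001001 = 10100110
byte 10: 10010001 XOR 11111101 = 01101100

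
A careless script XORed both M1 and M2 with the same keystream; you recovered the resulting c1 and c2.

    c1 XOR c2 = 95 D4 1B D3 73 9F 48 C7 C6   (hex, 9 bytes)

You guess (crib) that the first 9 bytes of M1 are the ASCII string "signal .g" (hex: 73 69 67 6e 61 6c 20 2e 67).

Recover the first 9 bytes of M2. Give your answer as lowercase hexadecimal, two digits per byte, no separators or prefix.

e6bd7cbd12f368e9a1

Since c1 ⊕ c2 = M1 ⊕ M2, XORing with the guessed M1 bytes yields the corresponding M2 bytes: M2 = (c1 ⊕ c2) ⊕ M1.
byte 0: 95 ^ 73 = e6
byte 1: d4 ^ 69 = bd
byte 2: 1b ^ 67 = 7c
byte 3: d3 ^ 6e = bd
byte 4: 73 ^ 61 = 12
byte 5: 9f ^ 6c = f3
byte 6: 48 ^ 20 = 68
byte 7: c7 ^ 2e = e9
byte 8: c6 ^ 67 = a1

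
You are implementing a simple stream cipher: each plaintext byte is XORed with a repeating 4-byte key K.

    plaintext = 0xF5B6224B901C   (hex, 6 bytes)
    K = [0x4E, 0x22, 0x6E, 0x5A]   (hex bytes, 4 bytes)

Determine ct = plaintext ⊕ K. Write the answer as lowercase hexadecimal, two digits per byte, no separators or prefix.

The 4-byte key repeats, so the effective keystream is 4e 22 6e 5a 4e 22.
byte 0: 11110101 ⊕ 01001110 = 10111011
byte 1: 10110110 ⊕ 00100010 = 10010100
byte 2: 00100010 ⊕ 01101110 = 01001100
byte 3: 01001011 ⊕ 01011010 = 00010001
byte 4: 10010000 ⊕ 01001110 = 11011110
byte 5: 00011100 ⊕ 00100010 = 00111110

bb944c11de3e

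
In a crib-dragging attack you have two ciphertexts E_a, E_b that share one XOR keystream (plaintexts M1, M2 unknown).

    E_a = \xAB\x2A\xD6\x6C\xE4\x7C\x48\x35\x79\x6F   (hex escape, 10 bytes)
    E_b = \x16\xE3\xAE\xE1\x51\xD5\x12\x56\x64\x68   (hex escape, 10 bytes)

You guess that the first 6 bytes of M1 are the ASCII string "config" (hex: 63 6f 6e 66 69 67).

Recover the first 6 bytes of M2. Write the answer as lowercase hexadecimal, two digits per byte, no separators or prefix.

dea616ebdcce

First, E_a ⊕ E_b = (M1 ⊕ K) ⊕ (M2 ⊕ K) = M1 ⊕ M2, so the key drops out. Then M2 = (M1 ⊕ M2) ⊕ M1 over the first 6 bytes.
byte 0: (ab ⊕ 16) ⊕ 63 = bd ⊕ 63 = de
byte 1: (2a ⊕ e3) ⊕ 6f = c9 ⊕ 6f = a6
byte 2: (d6 ⊕ ae) ⊕ 6e = 78 ⊕ 6e = 16
byte 3: (6c ⊕ e1) ⊕ 66 = 8d ⊕ 66 = eb
byte 4: (e4 ⊕ 51) ⊕ 69 = b5 ⊕ 69 = dc
byte 5: (7c ⊕ d5) ⊕ 67 = a9 ⊕ 67 = ce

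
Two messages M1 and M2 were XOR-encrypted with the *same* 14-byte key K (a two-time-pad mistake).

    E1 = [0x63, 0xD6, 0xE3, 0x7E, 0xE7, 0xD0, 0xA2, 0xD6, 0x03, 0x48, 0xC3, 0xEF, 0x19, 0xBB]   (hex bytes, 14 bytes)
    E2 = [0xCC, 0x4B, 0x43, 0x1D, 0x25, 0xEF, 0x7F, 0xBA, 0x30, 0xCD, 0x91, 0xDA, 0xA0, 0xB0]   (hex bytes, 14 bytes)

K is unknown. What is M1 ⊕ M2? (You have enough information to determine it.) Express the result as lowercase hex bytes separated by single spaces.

E1 ⊕ E2 = (M1 ⊕ K) ⊕ (M2 ⊕ K) = M1 ⊕ M2 — the shared key cancels under XOR.
byte 0:  99 xor 204 = 175
byte 1: 214 xor  75 = 157
byte 2: 227 xor  67 = 160
byte 3: 126 xor  29 =  99
byte 4: 231 xor  37 = 194
byte 5: 208 xor 239 =  63
byte 6: 162 xor 127 = 221
byte 7: 214 xor 186 = 108
byte 8:   3 xor  48 =  51
byte 9:  72 xor 205 = 133
byte 10: 195 xor 145 =  82
byte 11: 239 xor 218 =  53
byte 12:  25 xor 160 = 185
byte 13: 187 xor 176 =  11

af 9d a0 63 c2 3f dd 6c 33 85 52 35 b9 0b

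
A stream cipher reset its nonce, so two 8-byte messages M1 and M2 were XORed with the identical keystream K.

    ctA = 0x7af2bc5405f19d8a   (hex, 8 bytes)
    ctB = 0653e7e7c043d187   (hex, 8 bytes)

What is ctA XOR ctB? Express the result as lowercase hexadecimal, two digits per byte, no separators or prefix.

7ca15bb3c5b24c0d

ctA ⊕ ctB = (M1 ⊕ K) ⊕ (M2 ⊕ K) = M1 ⊕ M2 — the shared key cancels under XOR.
byte 0: 7a XOR 06 = 7c
byte 1: f2 XOR 53 = a1
byte 2: bc XOR e7 = 5b
byte 3: 54 XOR e7 = b3
byte 4: 05 XOR c0 = c5
byte 5: f1 XOR 43 = b2
byte 6: 9d XOR d1 = 4c
byte 7: 8a XOR 87 = 0d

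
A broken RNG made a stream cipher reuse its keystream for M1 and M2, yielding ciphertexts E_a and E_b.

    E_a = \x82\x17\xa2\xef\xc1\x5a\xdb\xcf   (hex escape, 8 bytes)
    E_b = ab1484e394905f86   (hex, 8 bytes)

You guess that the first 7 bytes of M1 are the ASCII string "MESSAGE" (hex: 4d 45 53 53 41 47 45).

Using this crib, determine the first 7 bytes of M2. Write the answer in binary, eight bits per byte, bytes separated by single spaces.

First, E_a ⊕ E_b = (M1 ⊕ K) ⊕ (M2 ⊕ K) = M1 ⊕ M2, so the key drops out. Then M2 = (M1 ⊕ M2) ⊕ M1 over the first 7 bytes.
byte 0: (82 XOR ab) XOR 4d = 29 XOR 4d = 64
byte 1: (17 XOR 14) XOR 45 = 03 XOR 45 = 46
byte 2: (a2 XOR 84) XOR 53 = 26 XOR 53 = 75
byte 3: (ef XOR e3) XOR 53 = 0c XOR 53 = 5f
byte 4: (c1 XOR 94) XOR 41 = 55 XOR 41 = 14
byte 5: (5a XOR 90) XOR 47 = ca XOR 47 = 8d
byte 6: (db XOR 5f) XOR 45 = 84 XOR 45 = c1

01100100 01000110 01110101 01011111 00010100 10001101 11000001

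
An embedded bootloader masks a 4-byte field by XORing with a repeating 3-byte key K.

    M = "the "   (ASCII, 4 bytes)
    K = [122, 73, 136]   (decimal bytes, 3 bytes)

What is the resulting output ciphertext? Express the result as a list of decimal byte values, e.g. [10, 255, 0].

The 3-byte key repeats, so the effective keystream is 7a 49 88 7a.
byte 0: 74 xor 7a = 0e
byte 1: 68 xor 49 = 21
byte 2: 65 xor 88 = ed
byte 3: 20 xor 7a = 5a

[14, 33, 237, 90]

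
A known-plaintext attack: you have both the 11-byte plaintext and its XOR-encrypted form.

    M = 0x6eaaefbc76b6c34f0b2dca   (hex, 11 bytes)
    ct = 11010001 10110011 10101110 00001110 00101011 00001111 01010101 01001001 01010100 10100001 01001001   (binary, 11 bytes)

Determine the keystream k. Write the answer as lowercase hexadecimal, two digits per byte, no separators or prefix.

Since ct = M ⊕ k, XORing both sides with M gives k = M ⊕ ct.
6e XOR d1 = bf
aa XOR b3 = 19
ef XOR ae = 41
bc XOR 0e = b2
76 XOR 2b = 5d
b6 XOR 0f = b9
c3 XOR 55 = 96
4f XOR 49 = 06
0b XOR 54 = 5f
2d XOR a1 = 8c
ca XOR 49 = 83

bf1941b25db996065f8c83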